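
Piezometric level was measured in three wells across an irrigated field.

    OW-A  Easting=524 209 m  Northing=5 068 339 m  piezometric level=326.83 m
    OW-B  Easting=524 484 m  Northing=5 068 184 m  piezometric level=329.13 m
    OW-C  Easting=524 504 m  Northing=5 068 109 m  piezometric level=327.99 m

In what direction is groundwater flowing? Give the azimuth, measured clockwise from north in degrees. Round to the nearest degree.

224°

Three-point gradient (reference OW-A): Δ to OW-B = (275, -155, +2.30), Δ to OW-C = (295, -230, +1.16).
∂h/∂x = +0.01993, ∂h/∂y = +0.02051 (det = -17525).
Flow direction (−∇h) has components (-0.01993 E, -0.02051 N).
Azimuth = atan2(E, N) = atan2(-0.01993, -0.02051) = 224.2° ≈ 224°.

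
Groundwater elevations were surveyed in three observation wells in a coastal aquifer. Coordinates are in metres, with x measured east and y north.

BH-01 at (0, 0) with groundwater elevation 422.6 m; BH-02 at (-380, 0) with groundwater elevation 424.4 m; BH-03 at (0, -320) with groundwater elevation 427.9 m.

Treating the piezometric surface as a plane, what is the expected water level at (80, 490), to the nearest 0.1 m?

∂h/∂x = (424.4 − 422.6) / (-380 − 0) = -0.004737
∂h/∂y = (427.9 − 422.6) / (-320 − 0) = -0.01656
h(80, 490) = 422.6 + (-0.004737)·(80) + (-0.01656)·(490) = 422.6 -0.379 -8.116 = 414.105 m.

414.1 m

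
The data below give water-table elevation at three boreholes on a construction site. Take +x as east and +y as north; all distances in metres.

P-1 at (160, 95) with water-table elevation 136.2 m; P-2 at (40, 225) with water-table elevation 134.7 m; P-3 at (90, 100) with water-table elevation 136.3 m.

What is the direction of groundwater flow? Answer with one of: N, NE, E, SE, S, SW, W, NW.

With h = a·x + b·y + c and P-1 as origin, the differences give:
  (-120)·a + 130·b = -1.5
  (-70)·a + 5·b = +0.1
Eliminate b (×5 and ×130, subtract): 8500·a = -20.50 → a = ∂h/∂x = -0.002412
Back-substitute: b = ∂h/∂y = -0.01376.
Flow = −∇h = (+0.002412 east, +0.01376 north), which points north.

N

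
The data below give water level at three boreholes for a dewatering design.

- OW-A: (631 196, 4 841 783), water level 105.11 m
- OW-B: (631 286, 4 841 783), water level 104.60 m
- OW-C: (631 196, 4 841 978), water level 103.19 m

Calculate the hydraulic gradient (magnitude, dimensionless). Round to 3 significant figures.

0.0114

∂h/∂x = (104.60 − 105.11) / (631286 − 631196) = -0.005667
∂h/∂y = (103.19 − 105.11) / (4841978 − 4841783) = -0.009846
|∇h| = √(-0.005667² + -0.009846²) = 0.01136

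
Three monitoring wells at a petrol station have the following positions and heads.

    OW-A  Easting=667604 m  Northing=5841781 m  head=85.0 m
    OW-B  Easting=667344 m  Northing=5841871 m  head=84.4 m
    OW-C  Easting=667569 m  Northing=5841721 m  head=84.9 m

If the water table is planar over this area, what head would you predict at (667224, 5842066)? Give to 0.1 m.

With h = a·x + b·y + c and OW-A as origin, the differences give:
  (-260)·a + 90·b = -0.6
  (-35)·a + (-60)·b = -0.1
Eliminate b (×(-60) and ×90, subtract): 18750·a = 45.00 → a = ∂h/∂x = +0.002400
Back-substitute: b = ∂h/∂y = +0.0002667.
h(667224, 5842066) = 85.0 + (+0.002400)·(-380) + (+0.0002667)·(285) = 85.0 -0.912 +0.076 = 84.164 m.

84.2 m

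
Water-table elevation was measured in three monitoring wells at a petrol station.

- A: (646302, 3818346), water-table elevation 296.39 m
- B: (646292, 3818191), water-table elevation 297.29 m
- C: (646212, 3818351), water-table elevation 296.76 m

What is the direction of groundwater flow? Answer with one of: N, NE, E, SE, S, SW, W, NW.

Taking A as reference: B−A = (-10, -155, +0.90); C−A = (-90, 5, +0.37).
Solve a·Δx + b·Δy = Δh: det = (-10)·5 − (-90)·(-155) = -14000.
∂h/∂x = [(+0.90)·5 − (+0.37)·(-155)] / -14000 = -0.004418
∂h/∂y = [(-10)·(+0.37) − (-90)·(+0.90)] / -14000 = -0.005521
Flow = −∇h = (+0.004418 east, +0.005521 north), which points northeast.

NE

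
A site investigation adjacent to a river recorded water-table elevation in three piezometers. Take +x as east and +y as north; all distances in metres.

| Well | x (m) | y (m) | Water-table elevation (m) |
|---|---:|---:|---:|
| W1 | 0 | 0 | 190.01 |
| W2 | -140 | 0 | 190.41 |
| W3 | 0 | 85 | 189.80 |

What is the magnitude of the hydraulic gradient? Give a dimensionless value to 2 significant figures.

0.0038

∂h/∂x = (190.41 − 190.01) / (-140 − 0) = -0.002857
∂h/∂y = (189.80 − 190.01) / (85 − 0) = -0.002471
|∇h| = √(-0.002857² + -0.002471²) = 0.003777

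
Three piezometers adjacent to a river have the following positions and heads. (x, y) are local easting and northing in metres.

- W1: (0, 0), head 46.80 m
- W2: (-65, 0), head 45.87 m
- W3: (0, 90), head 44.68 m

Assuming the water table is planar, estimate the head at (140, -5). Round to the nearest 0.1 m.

48.9 m

∂h/∂x = (45.87 − 46.80) / (-65 − 0) = +0.01431
∂h/∂y = (44.68 − 46.80) / (90 − 0) = -0.02356
h(140, -5) = 46.80 + (+0.01431)·(140) + (-0.02356)·(-5) = 46.80 +2.003 +0.118 = 48.921 m.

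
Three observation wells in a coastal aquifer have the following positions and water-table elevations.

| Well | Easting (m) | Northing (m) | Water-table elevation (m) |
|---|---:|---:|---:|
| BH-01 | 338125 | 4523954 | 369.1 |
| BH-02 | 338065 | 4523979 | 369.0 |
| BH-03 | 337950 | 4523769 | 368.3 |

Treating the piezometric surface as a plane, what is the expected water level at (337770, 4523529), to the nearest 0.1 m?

With h = a·x + b·y + c and BH-01 as origin, the differences give:
  (-60)·a + 25·b = -0.1
  (-175)·a + (-185)·b = -0.8
Eliminate b (×(-185) and ×25, subtract): 15475·a = 38.50 → a = ∂h/∂x = +0.002488
Back-substitute: b = ∂h/∂y = +0.001971.
h(337770, 4523529) = 369.1 + (+0.002488)·(-355) + (+0.001971)·(-425) = 369.1 -0.883 -0.838 = 367.379 m.

367.4 m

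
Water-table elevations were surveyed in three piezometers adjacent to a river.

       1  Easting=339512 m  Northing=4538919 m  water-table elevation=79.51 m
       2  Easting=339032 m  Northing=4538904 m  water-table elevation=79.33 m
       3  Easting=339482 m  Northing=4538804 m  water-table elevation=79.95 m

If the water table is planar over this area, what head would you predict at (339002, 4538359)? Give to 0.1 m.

81.5 m

Three-point gradient (reference 1): Δ to 2 = (-480, -15, -0.18), Δ to 3 = (-30, -115, +0.44).
∂h/∂x = +0.0004986, ∂h/∂y = -0.003956 (det = 54750).
h(339002, 4538359) = 79.51 + (+0.0004986)·(-510) + (-0.003956)·(-560) = 79.51 -0.254 +2.215 = 81.471 m.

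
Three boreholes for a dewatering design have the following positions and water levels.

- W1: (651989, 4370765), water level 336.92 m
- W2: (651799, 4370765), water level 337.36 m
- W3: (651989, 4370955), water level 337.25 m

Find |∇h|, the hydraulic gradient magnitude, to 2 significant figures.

0.0029

∂h/∂x = (337.36 − 336.92) / (651799 − 651989) = -0.002316
∂h/∂y = (337.25 − 336.92) / (4370955 − 4370765) = +0.001737
|∇h| = √(-0.002316² + 0.001737²) = 0.002895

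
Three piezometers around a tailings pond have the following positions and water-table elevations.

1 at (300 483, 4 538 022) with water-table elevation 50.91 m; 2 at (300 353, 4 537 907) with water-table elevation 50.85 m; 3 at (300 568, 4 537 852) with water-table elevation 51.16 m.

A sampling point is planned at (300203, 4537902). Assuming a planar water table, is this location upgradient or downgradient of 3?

downgradient

Three-point gradient (reference 1): Δ to 2 = (-130, -115, -0.06), Δ to 3 = (85, -170, +0.25).
∂h/∂x = +0.001222, ∂h/∂y = -0.0008596 (det = 31875).
Head at (300203, 4537902) = 50.91 + (+0.001222)·(-280) + (-0.0008596)·(-120) = 50.67 m.
That is lower than the 51.16 m at 3, so the point is downgradient.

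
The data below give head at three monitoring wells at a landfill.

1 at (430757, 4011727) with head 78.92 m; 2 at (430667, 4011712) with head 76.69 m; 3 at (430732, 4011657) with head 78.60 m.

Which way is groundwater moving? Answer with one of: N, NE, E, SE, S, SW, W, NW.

W

Differences from 1: to 2 (Δx, Δy, Δh) = (-90, -15, -2.23); to 3 = (-25, -70, -0.32).
Solve a·Δx + b·Δy = Δh: det = (-90)·(-70) − (-25)·(-15) = 5925.
∂h/∂x = [(-2.23)·(-70) − (-0.32)·(-15)] / 5925 = +0.02554
∂h/∂y = [(-90)·(-0.32) − (-25)·(-2.23)] / 5925 = -0.004549
Flow = −∇h = (-0.02554 east, +0.004549 north), which points west.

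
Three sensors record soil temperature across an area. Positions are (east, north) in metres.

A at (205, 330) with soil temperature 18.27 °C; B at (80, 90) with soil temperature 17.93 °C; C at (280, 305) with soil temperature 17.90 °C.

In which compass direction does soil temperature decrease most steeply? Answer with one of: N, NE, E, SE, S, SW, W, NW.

SE

Differences from A: to B (Δx, Δy, Δh) = (-125, -240, -0.34); to C = (75, -25, -0.37).
Determinant of the coordinate differences = (-125)·(-25) − 75·(-240) = 21125.
∂T/∂x = [(-0.34)·(-25) − (-0.37)·(-240)] / 21125 = -0.003801
∂T/∂y = [(-125)·(-0.37) − 75·(-0.34)] / 21125 = +0.003396
Steepest decrease is along −∇f = (+0.003801 E, -0.003396 N) → southeast.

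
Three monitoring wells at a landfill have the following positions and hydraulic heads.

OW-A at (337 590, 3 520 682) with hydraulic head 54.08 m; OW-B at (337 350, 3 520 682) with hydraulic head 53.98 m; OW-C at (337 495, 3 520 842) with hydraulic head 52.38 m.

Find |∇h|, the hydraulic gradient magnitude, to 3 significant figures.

0.0104

Taking OW-A as reference: OW-B−OW-A = (-240, 0, -0.10); OW-C−OW-A = (-95, 160, -1.70).
Solve a·Δx + b·Δy = Δh: det = (-240)·160 − (-95)·0 = -38400.
∂h/∂x = [(-0.10)·160 − (-1.70)·0] / -38400 = +0.0004167
∂h/∂y = [(-240)·(-1.70) − (-95)·(-0.10)] / -38400 = -0.01038
|∇h| = √(0.0004167² + -0.01038²) = 0.01039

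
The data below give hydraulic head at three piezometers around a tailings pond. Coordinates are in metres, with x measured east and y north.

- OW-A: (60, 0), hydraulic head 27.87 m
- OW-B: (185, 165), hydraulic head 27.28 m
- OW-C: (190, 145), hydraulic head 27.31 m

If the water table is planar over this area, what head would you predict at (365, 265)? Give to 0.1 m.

With h = a·x + b·y + c and OW-A as origin, the differences give:
  125·a + 165·b = -0.59
  130·a + 145·b = -0.56
Eliminate b (×145 and ×165, subtract): -3325·a = 6.850 → a = ∂h/∂x = -0.002060
Back-substitute: b = ∂h/∂y = -0.002015.
h(365, 265) = 27.87 + (-0.002060)·(305) + (-0.002015)·(265) = 27.87 -0.628 -0.534 = 26.708 m.

26.7 m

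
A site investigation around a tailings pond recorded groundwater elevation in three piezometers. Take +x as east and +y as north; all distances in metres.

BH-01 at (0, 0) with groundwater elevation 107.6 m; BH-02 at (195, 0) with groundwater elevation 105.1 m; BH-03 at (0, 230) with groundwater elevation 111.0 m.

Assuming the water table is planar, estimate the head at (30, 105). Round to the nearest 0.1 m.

108.8 m

∂h/∂x = (105.1 − 107.6) / (195 − 0) = -0.01282
∂h/∂y = (111.0 − 107.6) / (230 − 0) = +0.01478
h(30, 105) = 107.6 + (-0.01282)·(30) + (+0.01478)·(105) = 107.6 -0.385 +1.552 = 108.768 m.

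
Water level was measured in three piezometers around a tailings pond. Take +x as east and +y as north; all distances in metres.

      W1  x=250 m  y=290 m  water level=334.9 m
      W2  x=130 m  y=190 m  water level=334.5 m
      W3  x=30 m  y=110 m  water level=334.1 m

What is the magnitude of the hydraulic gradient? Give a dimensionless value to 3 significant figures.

With h = a·x + b·y + c and W1 as origin, the differences give:
  (-120)·a + (-100)·b = -0.4
  (-220)·a + (-180)·b = -0.8
Eliminate b (×(-180) and ×(-100), subtract): -400·a = -8.00 → a = ∂h/∂x = +0.02000
Back-substitute: b = ∂h/∂y = -0.02000.
|∇h| = √(0.02000² + -0.02000²) = 0.02828

0.0283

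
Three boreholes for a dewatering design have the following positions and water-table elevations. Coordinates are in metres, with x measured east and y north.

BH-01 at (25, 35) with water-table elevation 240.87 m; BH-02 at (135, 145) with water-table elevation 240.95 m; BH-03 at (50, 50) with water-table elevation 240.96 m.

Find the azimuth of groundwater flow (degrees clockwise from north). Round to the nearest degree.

312°

Taking BH-01 as reference: BH-02−BH-01 = (110, 110, +0.08); BH-03−BH-01 = (25, 15, +0.09).
Determinant of the coordinate differences = 110·15 − 25·110 = -1100.
∂h/∂x = [(+0.08)·15 − (+0.09)·110] / -1100 = +0.007909
∂h/∂y = [110·(+0.09) − 25·(+0.08)] / -1100 = -0.007182
Flow direction (−∇h) has components (-0.007909 E, +0.007182 N).
Azimuth = atan2(E, N) = atan2(-0.007909, +0.007182) = 312.2° ≈ 312°.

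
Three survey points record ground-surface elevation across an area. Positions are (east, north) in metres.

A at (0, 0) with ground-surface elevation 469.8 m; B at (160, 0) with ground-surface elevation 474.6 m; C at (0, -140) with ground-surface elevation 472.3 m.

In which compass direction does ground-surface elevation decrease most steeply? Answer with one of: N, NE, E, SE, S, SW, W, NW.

∂z/∂x = (474.6 − 469.8) / (160 − 0) = +0.03000
∂z/∂y = (472.3 − 469.8) / (-140 − 0) = -0.01786
Steepest decrease is along −∇f = (-0.03000 E, +0.01786 N) → northwest.

NW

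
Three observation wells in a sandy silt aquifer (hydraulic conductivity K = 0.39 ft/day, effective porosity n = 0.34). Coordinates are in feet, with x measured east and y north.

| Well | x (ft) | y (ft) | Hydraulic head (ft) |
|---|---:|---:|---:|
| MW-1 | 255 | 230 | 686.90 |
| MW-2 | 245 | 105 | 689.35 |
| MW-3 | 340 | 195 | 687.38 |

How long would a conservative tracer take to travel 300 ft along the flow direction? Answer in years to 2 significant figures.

Differences from MW-1: to MW-2 (Δx, Δy, Δh) = (-10, -125, +2.45); to MW-3 = (85, -35, +0.48).
Solve a·Δx + b·Δy = Δh: det = (-10)·(-35) − 85·(-125) = 10975.
∂h/∂x = [(+2.45)·(-35) − (+0.48)·(-125)] / 10975 = -0.002346
∂h/∂y = [(-10)·(+0.48) − 85·(+2.45)] / 10975 = -0.01941
|∇h| = √(-0.002346² + -0.01941²) = 0.01955
Seepage velocity v = K·i/n = 0.39 × 0.01955 / 0.34 = 0.02243 ft/day.
t = 300 / 0.02243 = 1.337e+04 days = 36.6 years.

37 years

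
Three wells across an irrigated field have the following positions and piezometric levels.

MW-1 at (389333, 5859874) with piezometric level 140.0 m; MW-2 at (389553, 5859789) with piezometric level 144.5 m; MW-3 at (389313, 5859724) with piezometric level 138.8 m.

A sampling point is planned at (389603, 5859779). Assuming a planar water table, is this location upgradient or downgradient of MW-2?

Differences from MW-1: to MW-2 (Δx, Δy, Δh) = (220, -85, +4.5); to MW-3 = (-20, -150, -1.2).
Solve a·Δx + b·Δy = Δh: det = 220·(-150) − (-20)·(-85) = -34700.
∂h/∂x = [(+4.5)·(-150) − (-1.2)·(-85)] / -34700 = +0.02239
∂h/∂y = [220·(-1.2) − (-20)·(+4.5)] / -34700 = +0.005014
Head at (389603, 5859779) = 140.0 + (+0.02239)·(270) + (+0.005014)·(-95) = 145.57 m.
That is higher than the 144.5 m at MW-2, so the point is upgradient.

upgradient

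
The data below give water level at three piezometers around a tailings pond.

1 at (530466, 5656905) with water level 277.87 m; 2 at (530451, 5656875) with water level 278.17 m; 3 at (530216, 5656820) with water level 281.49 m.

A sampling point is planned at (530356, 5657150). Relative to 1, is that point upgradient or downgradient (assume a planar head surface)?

With h = a·x + b·y + c and 1 as origin, the differences give:
  (-15)·a + (-30)·b = +0.30
  (-250)·a + (-85)·b = +3.62
Eliminate b (×(-85) and ×(-30), subtract): -6225·a = 83.100 → a = ∂h/∂x = -0.01335
Back-substitute: b = ∂h/∂y = -0.003325.
Head at (530356, 5657150) = 277.87 + (-0.01335)·(-110) + (-0.003325)·(245) = 278.52 m.
That is higher than the 277.87 m at 1, so the point is upgradient.

upgradient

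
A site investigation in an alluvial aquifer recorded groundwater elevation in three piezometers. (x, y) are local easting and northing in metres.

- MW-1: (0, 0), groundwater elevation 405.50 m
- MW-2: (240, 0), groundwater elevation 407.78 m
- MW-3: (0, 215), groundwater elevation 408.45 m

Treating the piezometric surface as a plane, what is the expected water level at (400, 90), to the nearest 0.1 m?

410.5 m

∂h/∂x = (407.78 − 405.50) / (240 − 0) = +0.009500
∂h/∂y = (408.45 − 405.50) / (215 − 0) = +0.01372
h(400, 90) = 405.50 + (+0.009500)·(400) + (+0.01372)·(90) = 405.50 +3.800 +1.235 = 410.535 m.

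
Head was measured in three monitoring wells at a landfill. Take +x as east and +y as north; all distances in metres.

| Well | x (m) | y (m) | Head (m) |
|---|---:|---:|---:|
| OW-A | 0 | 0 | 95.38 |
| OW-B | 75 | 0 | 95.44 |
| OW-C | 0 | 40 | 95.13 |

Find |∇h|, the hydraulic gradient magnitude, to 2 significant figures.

0.0063

∂h/∂x = (95.44 − 95.38) / (75 − 0) = +0.0008000
∂h/∂y = (95.13 − 95.38) / (40 − 0) = -0.006250
|∇h| = √(0.0008000² + -0.006250²) = 0.006301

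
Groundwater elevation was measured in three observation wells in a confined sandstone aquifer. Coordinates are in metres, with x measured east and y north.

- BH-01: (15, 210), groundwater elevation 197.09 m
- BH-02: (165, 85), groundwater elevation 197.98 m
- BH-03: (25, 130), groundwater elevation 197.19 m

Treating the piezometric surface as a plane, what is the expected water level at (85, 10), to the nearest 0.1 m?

197.6 m

Taking BH-01 as reference: BH-02−BH-01 = (150, -125, +0.89); BH-03−BH-01 = (10, -80, +0.10).
Determinant of the coordinate differences = 150·(-80) − 10·(-125) = -10750.
∂h/∂x = [(+0.89)·(-80) − (+0.10)·(-125)] / -10750 = +0.005460
∂h/∂y = [150·(+0.10) − 10·(+0.89)] / -10750 = -0.0005674
h(85, 10) = 197.09 + (+0.005460)·(70) + (-0.0005674)·(-200) = 197.09 +0.382 +0.113 = 197.586 m.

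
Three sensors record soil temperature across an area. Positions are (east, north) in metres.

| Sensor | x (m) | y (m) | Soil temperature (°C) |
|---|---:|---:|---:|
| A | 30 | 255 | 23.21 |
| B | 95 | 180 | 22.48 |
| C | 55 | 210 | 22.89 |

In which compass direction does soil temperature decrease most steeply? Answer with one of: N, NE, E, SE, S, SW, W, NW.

Three-point gradient (reference A): Δ to B = (65, -75, -0.73), Δ to C = (25, -45, -0.32).
∂T/∂x = -0.008429, ∂T/∂y = +0.002429 (det = -1050).
Steepest decrease is along −∇f = (+0.008429 E, -0.002429 N) → east.

E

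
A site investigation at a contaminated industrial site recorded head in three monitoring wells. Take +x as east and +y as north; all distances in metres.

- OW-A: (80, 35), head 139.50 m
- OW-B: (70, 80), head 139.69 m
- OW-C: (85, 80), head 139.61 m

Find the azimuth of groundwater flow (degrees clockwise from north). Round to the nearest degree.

120°

Taking OW-A as reference: OW-B−OW-A = (-10, 45, +0.19); OW-C−OW-A = (5, 45, +0.11).
Solve a·Δx + b·Δy = Δh: det = (-10)·45 − 5·45 = -675.
∂h/∂x = [(+0.19)·45 − (+0.11)·45] / -675 = -0.005333
∂h/∂y = [(-10)·(+0.11) − 5·(+0.19)] / -675 = +0.003037
Flow direction (−∇h) has components (+0.005333 E, -0.003037 N).
Azimuth = atan2(E, N) = atan2(+0.005333, -0.003037) = 119.7° ≈ 120°.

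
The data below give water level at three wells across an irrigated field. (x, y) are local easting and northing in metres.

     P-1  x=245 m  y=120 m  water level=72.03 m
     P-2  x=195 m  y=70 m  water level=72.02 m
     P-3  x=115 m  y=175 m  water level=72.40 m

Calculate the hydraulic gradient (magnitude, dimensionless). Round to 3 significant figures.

0.00289

Differences from P-1: to P-2 (Δx, Δy, Δh) = (-50, -50, -0.01); to P-3 = (-130, 55, +0.37).
Determinant of the coordinate differences = (-50)·55 − (-130)·(-50) = -9250.
∂h/∂x = [(-0.01)·55 − (+0.37)·(-50)] / -9250 = -0.001941
∂h/∂y = [(-50)·(+0.37) − (-130)·(-0.01)] / -9250 = +0.002141
|∇h| = √(-0.001941² + 0.002141²) = 0.00289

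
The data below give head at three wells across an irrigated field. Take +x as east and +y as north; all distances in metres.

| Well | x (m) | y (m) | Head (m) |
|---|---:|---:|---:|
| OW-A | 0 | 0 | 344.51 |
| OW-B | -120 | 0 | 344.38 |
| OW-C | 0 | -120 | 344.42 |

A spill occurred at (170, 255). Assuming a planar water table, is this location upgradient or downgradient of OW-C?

upgradient

∂h/∂x = (344.38 − 344.51) / (-120 − 0) = +0.001083
∂h/∂y = (344.42 − 344.51) / (-120 − 0) = +0.0007500
Head at (170, 255) = 344.51 + (+0.001083)·(170) + (+0.0007500)·(255) = 344.89 m.
That is higher than the 344.42 m at OW-C, so the point is upgradient.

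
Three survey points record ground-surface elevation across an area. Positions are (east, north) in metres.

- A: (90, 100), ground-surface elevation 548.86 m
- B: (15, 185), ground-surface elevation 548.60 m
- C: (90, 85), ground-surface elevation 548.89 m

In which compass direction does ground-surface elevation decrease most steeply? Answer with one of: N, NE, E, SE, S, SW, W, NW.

Taking A as reference: B−A = (-75, 85, -0.26); C−A = (0, -15, +0.03).
Determinant of the coordinate differences = (-75)·(-15) − 0·85 = 1125.
∂z/∂x = [(-0.26)·(-15) − (+0.03)·85] / 1125 = +0.001200
∂z/∂y = [(-75)·(+0.03) − 0·(-0.26)] / 1125 = -0.002000
Steepest decrease is along −∇f = (-0.001200 E, +0.002000 N) → northwest.

NW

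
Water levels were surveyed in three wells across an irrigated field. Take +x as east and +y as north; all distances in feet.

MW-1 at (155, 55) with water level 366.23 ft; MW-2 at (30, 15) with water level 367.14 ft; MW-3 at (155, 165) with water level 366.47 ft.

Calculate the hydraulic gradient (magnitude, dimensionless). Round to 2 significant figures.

Differences from MW-1: to MW-2 (Δx, Δy, Δh) = (-125, -40, +0.91); to MW-3 = (0, 110, +0.24).
Determinant of the coordinate differences = (-125)·110 − 0·(-40) = -13750.
∂h/∂x = [(+0.91)·110 − (+0.24)·(-40)] / -13750 = -0.007978
∂h/∂y = [(-125)·(+0.24) − 0·(+0.91)] / -13750 = +0.002182
|∇h| = √(-0.007978² + 0.002182²) = 0.008271

0.0083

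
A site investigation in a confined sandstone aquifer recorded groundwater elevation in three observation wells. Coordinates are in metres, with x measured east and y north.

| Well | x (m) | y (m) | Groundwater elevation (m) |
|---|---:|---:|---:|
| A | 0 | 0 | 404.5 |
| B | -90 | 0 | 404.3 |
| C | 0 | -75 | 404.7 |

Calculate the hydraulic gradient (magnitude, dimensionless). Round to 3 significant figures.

0.00347

∂h/∂x = (404.3 − 404.5) / (-90 − 0) = +0.002222
∂h/∂y = (404.7 − 404.5) / (-75 − 0) = -0.002667
|∇h| = √(0.002222² + -0.002667²) = 0.003471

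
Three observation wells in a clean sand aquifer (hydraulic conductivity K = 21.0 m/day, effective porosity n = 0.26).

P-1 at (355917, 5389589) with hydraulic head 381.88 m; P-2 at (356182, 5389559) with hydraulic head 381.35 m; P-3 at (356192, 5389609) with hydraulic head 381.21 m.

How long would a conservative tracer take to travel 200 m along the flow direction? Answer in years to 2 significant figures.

2.1 years

Three-point gradient (reference P-1): Δ to P-2 = (265, -30, -0.53), Δ to P-3 = (275, 20, -0.67).
∂h/∂x = -0.002266, ∂h/∂y = -0.002347 (det = 13550).
|∇h| = √(-0.002266² + -0.002347²) = 0.003262
Seepage velocity v = K·i/n = 21.0 × 0.003262 / 0.26 = 0.2635 m/day.
t = 200 / 0.2635 = 759 days = 2.08 years.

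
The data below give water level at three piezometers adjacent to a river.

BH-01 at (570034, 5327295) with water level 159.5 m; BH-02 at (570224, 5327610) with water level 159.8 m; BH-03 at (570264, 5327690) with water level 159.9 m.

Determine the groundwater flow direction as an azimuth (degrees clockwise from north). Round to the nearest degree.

Taking BH-01 as reference: BH-02−BH-01 = (190, 315, +0.3); BH-03−BH-01 = (230, 395, +0.4).
Determinant of the coordinate differences = 190·395 − 230·315 = 2600.
∂h/∂x = [(+0.3)·395 − (+0.4)·315] / 2600 = -0.002885
∂h/∂y = [190·(+0.4) − 230·(+0.3)] / 2600 = +0.002692
Flow direction (−∇h) has components (+0.002885 E, -0.002692 N).
Azimuth = atan2(E, N) = atan2(+0.002885, -0.002692) = 133.0° ≈ 133°.

133°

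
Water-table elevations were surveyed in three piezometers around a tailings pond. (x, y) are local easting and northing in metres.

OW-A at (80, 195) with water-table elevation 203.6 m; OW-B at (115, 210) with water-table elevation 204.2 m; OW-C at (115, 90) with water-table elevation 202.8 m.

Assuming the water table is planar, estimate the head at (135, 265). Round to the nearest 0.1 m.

205.1 m

Differences from OW-A: to OW-B (Δx, Δy, Δh) = (35, 15, +0.6); to OW-C = (35, -105, -0.8).
Solve a·Δx + b·Δy = Δh: det = 35·(-105) − 35·15 = -4200.
∂h/∂x = [(+0.6)·(-105) − (-0.8)·15] / -4200 = +0.01214
∂h/∂y = [35·(-0.8) − 35·(+0.6)] / -4200 = +0.01167
h(135, 265) = 203.6 + (+0.01214)·(55) + (+0.01167)·(70) = 203.6 +0.668 +0.817 = 205.085 m.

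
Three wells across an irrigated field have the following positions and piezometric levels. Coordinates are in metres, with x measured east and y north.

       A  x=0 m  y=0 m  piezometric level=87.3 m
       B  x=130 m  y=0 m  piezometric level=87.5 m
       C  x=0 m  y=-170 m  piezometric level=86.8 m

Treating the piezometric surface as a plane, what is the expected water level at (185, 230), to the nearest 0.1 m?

∂h/∂x = (87.5 − 87.3) / (130 − 0) = +0.001538
∂h/∂y = (86.8 − 87.3) / (-170 − 0) = +0.002941
h(185, 230) = 87.3 + (+0.001538)·(185) + (+0.002941)·(230) = 87.3 +0.285 +0.676 = 88.261 m.

88.3 m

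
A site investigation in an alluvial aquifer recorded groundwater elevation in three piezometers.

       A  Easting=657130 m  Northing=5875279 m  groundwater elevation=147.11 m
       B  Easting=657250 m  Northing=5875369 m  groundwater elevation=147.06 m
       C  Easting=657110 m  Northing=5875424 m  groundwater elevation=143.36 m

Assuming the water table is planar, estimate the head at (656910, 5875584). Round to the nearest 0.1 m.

136.2 m

Differences from A: to B (Δx, Δy, Δh) = (120, 90, -0.05); to C = (-20, 145, -3.75).
Solve a·Δx + b·Δy = Δh: det = 120·145 − (-20)·90 = 19200.
∂h/∂x = [(-0.05)·145 − (-3.75)·90] / 19200 = +0.01720
∂h/∂y = [120·(-3.75) − (-20)·(-0.05)] / 19200 = -0.02349
h(656910, 5875584) = 147.11 + (+0.01720)·(-220) + (-0.02349)·(305) = 147.11 -3.784 -7.164 = 136.162 m.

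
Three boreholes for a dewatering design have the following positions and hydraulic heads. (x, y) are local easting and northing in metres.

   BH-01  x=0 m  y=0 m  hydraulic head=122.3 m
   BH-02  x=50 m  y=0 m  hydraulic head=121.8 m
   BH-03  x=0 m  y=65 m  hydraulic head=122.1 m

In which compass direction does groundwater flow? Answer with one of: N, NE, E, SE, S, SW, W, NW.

E

∂h/∂x = (121.8 − 122.3) / (50 − 0) = -0.01000
∂h/∂y = (122.1 − 122.3) / (65 − 0) = -0.003077
Flow = −∇h = (+0.01000 east, +0.003077 north), which points east.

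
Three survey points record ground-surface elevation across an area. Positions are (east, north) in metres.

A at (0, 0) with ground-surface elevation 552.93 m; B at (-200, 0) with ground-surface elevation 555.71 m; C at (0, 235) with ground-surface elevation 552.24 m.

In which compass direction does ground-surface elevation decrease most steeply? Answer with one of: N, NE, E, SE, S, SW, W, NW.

E

∂z/∂x = (555.71 − 552.93) / (-200 − 0) = -0.01390
∂z/∂y = (552.24 − 552.93) / (235 − 0) = -0.002936
Steepest decrease is along −∇f = (+0.01390 E, +0.002936 N) → east.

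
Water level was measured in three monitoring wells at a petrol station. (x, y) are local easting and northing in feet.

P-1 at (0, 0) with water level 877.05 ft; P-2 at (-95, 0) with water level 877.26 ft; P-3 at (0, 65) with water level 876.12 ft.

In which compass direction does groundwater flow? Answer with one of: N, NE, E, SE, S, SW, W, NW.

N

∂h/∂x = (877.26 − 877.05) / (-95 − 0) = -0.002211
∂h/∂y = (876.12 − 877.05) / (65 − 0) = -0.01431
Flow = −∇h = (+0.002211 east, +0.01431 north), which points north.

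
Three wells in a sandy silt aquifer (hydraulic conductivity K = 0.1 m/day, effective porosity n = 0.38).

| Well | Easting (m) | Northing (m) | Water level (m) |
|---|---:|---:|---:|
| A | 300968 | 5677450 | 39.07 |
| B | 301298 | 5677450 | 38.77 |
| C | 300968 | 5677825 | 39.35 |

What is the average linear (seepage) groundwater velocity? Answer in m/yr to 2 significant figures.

0.11 m/yr

∂h/∂x = (38.77 − 39.07) / (301298 − 300968) = -0.0009091
∂h/∂y = (39.35 − 39.07) / (5677825 − 5677450) = +0.0007467
|∇h| = √(-0.0009091² + 0.0007467²) = 0.001176
Seepage velocity v = K·i/n = 0.1 × 0.001176 / 0.38 = 0.0003095 m/day = 0.113 m/yr.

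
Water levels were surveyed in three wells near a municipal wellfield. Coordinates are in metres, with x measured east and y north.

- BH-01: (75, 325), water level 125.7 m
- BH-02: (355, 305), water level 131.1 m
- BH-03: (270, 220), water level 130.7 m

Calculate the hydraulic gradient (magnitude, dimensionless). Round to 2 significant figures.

Taking BH-01 as reference: BH-02−BH-01 = (280, -20, +5.4); BH-03−BH-01 = (195, -105, +5.0).
Solve a·Δx + b·Δy = Δh: det = 280·(-105) − 195·(-20) = -25500.
∂h/∂x = [(+5.4)·(-105) − (+5.0)·(-20)] / -25500 = +0.01831
∂h/∂y = [280·(+5.0) − 195·(+5.4)] / -25500 = -0.01361
|∇h| = √(0.01831² + -0.01361²) = 0.02281

0.023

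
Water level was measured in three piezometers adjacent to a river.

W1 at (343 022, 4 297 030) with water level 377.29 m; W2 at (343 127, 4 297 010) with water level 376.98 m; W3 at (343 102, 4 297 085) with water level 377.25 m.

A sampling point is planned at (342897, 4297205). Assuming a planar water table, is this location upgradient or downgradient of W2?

With h = a·x + b·y + c and W1 as origin, the differences give:
  105·a + (-20)·b = -0.31
  80·a + 55·b = -0.04
Eliminate b (×55 and ×(-20), subtract): 7375·a = -17.850 → a = ∂h/∂x = -0.002420
Back-substitute: b = ∂h/∂y = +0.002793.
Head at (342897, 4297205) = 377.29 + (-0.002420)·(-125) + (+0.002793)·(175) = 378.08 m.
That is higher than the 376.98 m at W2, so the point is upgradient.

upgradient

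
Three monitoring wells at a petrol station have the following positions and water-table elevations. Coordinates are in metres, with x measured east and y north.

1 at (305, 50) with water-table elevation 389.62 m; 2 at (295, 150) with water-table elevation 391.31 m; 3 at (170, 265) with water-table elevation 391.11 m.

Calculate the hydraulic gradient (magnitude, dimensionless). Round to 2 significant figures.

0.027

Differences from 1: to 2 (Δx, Δy, Δh) = (-10, 100, +1.69); to 3 = (-135, 215, +1.49).
Determinant of the coordinate differences = (-10)·215 − (-135)·100 = 11350.
∂h/∂x = [(+1.69)·215 − (+1.49)·100] / 11350 = +0.01889
∂h/∂y = [(-10)·(+1.49) − (-135)·(+1.69)] / 11350 = +0.01879
|∇h| = √(0.01889² + 0.01879²) = 0.02664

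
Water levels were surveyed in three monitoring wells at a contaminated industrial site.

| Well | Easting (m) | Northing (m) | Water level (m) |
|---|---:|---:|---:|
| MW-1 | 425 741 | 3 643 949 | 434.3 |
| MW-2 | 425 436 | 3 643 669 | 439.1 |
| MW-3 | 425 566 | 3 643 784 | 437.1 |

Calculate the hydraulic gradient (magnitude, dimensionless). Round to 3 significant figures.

With h = a·x + b·y + c and MW-1 as origin, the differences give:
  (-305)·a + (-280)·b = +4.8
  (-175)·a + (-165)·b = +2.8
Eliminate b (×(-165) and ×(-280), subtract): 1325·a = -8.00 → a = ∂h/∂x = -0.006038
Back-substitute: b = ∂h/∂y = -0.01057.
|∇h| = √(-0.006038² + -0.01057²) = 0.01217

0.0122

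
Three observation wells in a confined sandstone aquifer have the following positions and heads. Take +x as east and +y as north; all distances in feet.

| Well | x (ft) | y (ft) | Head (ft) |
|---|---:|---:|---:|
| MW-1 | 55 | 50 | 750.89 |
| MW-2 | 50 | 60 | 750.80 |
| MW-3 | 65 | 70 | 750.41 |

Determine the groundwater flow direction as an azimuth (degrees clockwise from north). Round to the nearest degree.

042°

With h = a·x + b·y + c and MW-1 as origin, the differences give:
  (-5)·a + 10·b = -0.09
  10·a + 20·b = -0.48
Eliminate b (×20 and ×10, subtract): -200·a = 3.000 → a = ∂h/∂x = -0.01500
Back-substitute: b = ∂h/∂y = -0.01650.
Flow direction (−∇h) has components (+0.01500 E, +0.01650 N).
Azimuth = atan2(E, N) = atan2(+0.01500, +0.01650) = 42.3° ≈ 042°.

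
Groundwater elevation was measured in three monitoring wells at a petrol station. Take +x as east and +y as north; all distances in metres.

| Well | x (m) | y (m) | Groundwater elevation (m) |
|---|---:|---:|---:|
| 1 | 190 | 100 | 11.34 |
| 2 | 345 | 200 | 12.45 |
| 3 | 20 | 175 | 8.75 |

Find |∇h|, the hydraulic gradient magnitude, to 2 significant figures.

0.014

Three-point gradient (reference 1): Δ to 2 = (155, 100, +1.11), Δ to 3 = (-170, 75, -2.59).
∂h/∂x = +0.01196, ∂h/∂y = -0.007432 (det = 28625).
|∇h| = √(0.01196² + -0.007432²) = 0.01408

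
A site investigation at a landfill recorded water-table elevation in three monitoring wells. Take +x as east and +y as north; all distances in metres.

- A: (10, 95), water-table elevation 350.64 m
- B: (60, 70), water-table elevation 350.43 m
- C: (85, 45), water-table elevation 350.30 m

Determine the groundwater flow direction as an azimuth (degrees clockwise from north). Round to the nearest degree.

122°

Three-point gradient (reference A): Δ to B = (50, -25, -0.21), Δ to C = (75, -50, -0.34).
∂h/∂x = -0.003200, ∂h/∂y = +0.002000 (det = -625).
Flow direction (−∇h) has components (+0.003200 E, -0.002000 N).
Azimuth = atan2(E, N) = atan2(+0.003200, -0.002000) = 122.0° ≈ 122°.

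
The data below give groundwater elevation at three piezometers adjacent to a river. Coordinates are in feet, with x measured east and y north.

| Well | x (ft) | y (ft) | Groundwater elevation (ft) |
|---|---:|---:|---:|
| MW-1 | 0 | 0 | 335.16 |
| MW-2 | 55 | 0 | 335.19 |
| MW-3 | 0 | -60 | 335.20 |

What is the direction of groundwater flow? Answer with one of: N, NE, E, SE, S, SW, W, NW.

NW

∂h/∂x = (335.19 − 335.16) / (55 − 0) = +0.0005455
∂h/∂y = (335.20 − 335.16) / (-60 − 0) = -0.0006667
Flow = −∇h = (-0.0005455 east, +0.0006667 north), which points northwest.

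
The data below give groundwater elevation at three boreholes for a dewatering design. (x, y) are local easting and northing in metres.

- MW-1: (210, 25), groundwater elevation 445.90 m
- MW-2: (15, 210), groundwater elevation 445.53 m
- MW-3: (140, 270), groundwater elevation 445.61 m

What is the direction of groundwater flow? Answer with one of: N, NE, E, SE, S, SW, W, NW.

Taking MW-1 as reference: MW-2−MW-1 = (-195, 185, -0.37); MW-3−MW-1 = (-70, 245, -0.29).
Solve a·Δx + b·Δy = Δh: det = (-195)·245 − (-70)·185 = -34825.
∂h/∂x = [(-0.37)·245 − (-0.29)·185] / -34825 = +0.001062
∂h/∂y = [(-195)·(-0.29) − (-70)·(-0.37)] / -34825 = -0.0008801
Flow = −∇h = (-0.001062 east, +0.0008801 north), which points northwest.

NW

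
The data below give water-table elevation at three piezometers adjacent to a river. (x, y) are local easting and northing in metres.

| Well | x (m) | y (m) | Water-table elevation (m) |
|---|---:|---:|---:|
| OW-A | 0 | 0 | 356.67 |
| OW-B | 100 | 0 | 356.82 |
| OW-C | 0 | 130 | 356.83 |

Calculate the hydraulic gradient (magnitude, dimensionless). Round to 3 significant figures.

0.00194

∂h/∂x = (356.82 − 356.67) / (100 − 0) = +0.001500
∂h/∂y = (356.83 − 356.67) / (130 − 0) = +0.001231
|∇h| = √(0.001500² + 0.001231²) = 0.00194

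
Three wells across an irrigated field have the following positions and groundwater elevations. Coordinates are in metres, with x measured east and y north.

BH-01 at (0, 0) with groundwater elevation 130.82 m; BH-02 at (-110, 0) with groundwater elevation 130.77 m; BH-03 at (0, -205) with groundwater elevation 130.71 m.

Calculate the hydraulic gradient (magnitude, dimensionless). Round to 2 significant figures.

0.00070

∂h/∂x = (130.77 − 130.82) / (-110 − 0) = +0.0004545
∂h/∂y = (130.71 − 130.82) / (-205 − 0) = +0.0005366
|∇h| = √(0.0004545² + 0.0005366²) = 0.0007032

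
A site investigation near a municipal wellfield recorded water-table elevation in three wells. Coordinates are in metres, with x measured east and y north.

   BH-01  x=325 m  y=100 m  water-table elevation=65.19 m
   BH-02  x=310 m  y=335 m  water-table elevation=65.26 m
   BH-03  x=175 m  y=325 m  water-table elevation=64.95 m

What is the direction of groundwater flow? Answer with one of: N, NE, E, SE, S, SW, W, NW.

W

Taking BH-01 as reference: BH-02−BH-01 = (-15, 235, +0.07); BH-03−BH-01 = (-150, 225, -0.24).
Solve a·Δx + b·Δy = Δh: det = (-15)·225 − (-150)·235 = 31875.
∂h/∂x = [(+0.07)·225 − (-0.24)·235] / 31875 = +0.002264
∂h/∂y = [(-15)·(-0.24) − (-150)·(+0.07)] / 31875 = +0.0004424
Flow = −∇h = (-0.002264 east, -0.0004424 north), which points west.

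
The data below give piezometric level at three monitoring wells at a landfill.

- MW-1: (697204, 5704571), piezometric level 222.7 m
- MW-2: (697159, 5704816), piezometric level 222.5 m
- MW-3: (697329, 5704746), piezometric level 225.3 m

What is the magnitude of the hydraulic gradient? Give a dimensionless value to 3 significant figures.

Differences from MW-1: to MW-2 (Δx, Δy, Δh) = (-45, 245, -0.2); to MW-3 = (125, 175, +2.6).
Determinant of the coordinate differences = (-45)·175 − 125·245 = -38500.
∂h/∂x = [(-0.2)·175 − (+2.6)·245] / -38500 = +0.01745
∂h/∂y = [(-45)·(+2.6) − 125·(-0.2)] / -38500 = +0.002390
|∇h| = √(0.01745² + 0.002390²) = 0.01761

0.0176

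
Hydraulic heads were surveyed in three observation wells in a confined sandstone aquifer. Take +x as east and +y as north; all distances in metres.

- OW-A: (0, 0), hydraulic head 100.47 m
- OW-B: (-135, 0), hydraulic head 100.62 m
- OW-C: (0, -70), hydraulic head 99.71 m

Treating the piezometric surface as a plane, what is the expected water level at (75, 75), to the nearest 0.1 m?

101.2 m

∂h/∂x = (100.62 − 100.47) / (-135 − 0) = -0.001111
∂h/∂y = (99.71 − 100.47) / (-70 − 0) = +0.01086
h(75, 75) = 100.47 + (-0.001111)·(75) + (+0.01086)·(75) = 100.47 -0.083 +0.814 = 101.201 m.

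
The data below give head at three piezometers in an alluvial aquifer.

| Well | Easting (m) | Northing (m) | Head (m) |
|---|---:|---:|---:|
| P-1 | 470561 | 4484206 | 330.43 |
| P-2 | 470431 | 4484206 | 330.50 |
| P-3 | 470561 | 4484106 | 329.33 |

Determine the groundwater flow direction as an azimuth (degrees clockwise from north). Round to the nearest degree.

177°

∂h/∂x = (330.50 − 330.43) / (470431 − 470561) = -0.0005385
∂h/∂y = (329.33 − 330.43) / (4484106 − 4484206) = +0.01100
Flow direction (−∇h) has components (+0.0005385 E, -0.01100 N).
Azimuth = atan2(E, N) = atan2(+0.0005385, -0.01100) = 177.2° ≈ 177°.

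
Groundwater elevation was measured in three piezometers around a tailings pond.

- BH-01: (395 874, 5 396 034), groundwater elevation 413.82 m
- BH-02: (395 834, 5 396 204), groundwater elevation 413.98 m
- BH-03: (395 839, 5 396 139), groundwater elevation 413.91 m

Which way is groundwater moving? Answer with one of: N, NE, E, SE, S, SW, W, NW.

SW

Three-point gradient (reference BH-01): Δ to BH-02 = (-40, 170, +0.16), Δ to BH-03 = (-35, 105, +0.09).
∂h/∂x = +0.0008571, ∂h/∂y = +0.001143 (det = 1750).
Flow = −∇h = (-0.0008571 east, -0.001143 north), which points southwest.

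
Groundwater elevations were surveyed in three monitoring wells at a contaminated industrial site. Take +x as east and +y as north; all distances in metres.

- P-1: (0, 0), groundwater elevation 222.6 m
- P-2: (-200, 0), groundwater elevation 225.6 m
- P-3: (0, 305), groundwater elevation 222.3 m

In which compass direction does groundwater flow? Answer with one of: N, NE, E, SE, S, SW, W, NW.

∂h/∂x = (225.6 − 222.6) / (-200 − 0) = -0.01500
∂h/∂y = (222.3 − 222.6) / (305 − 0) = -0.0009836
Flow = −∇h = (+0.01500 east, +0.0009836 north), which points east.

E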